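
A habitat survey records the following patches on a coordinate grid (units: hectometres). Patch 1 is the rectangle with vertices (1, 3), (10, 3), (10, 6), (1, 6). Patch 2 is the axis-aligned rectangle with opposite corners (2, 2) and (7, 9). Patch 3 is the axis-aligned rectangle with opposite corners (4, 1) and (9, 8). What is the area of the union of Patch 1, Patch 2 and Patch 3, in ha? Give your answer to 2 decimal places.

58.00

By inclusion–exclusion:
Individual areas: |Patch 1| = 27, |Patch 2| = 35, |Patch 3| = 35.
|Patch 1∩Patch 2|: x∈[2,7], y∈[3,6] → 5·3 = 15.
|Patch 1∩Patch 3|: x∈[4,9], y∈[3,6] → 5·3 = 15.
|Patch 2∩Patch 3|: x∈[4,7], y∈[2,8] → 3·6 = 18.
|Patch 1∩Patch 2∩Patch 3| = 9.
|Patch 1 ∪ Patch 2 ∪ Patch 3| = 97 − 48 + 9 = 58.00.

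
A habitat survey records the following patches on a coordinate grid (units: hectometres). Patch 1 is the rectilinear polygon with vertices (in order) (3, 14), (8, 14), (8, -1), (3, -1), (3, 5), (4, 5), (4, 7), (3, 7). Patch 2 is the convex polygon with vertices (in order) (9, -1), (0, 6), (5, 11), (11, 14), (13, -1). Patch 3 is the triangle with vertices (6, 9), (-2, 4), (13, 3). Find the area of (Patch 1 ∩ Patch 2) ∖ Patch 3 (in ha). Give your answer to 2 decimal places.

23.67

|Patch 1 ∩ Patch 2| = 44.6389.
|(Patch 1 ∩ Patch 2) ∩ Patch 3| = 20.9732.
|(Patch 1 ∩ Patch 2) ∖ Patch 3| = 44.6389 − 20.9732 = 23.67.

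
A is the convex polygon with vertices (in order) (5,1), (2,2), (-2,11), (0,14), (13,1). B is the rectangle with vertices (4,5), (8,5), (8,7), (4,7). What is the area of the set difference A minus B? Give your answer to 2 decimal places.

76.50

|A| = 84, |A∩B| = 7.5.
|A ∖ B| = |A| − |A∩B| = 84 − 7.5 = 76.50.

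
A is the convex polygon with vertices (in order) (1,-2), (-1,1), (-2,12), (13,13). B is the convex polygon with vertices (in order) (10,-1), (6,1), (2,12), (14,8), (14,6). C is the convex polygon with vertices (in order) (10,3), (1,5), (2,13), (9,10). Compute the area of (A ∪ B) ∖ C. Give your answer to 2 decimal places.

109.56

|A ∪ B| = 168.9848.
|(A ∪ B) ∩ C| = 59.4232.
|(A ∪ B) ∖ C| = 168.9848 − 59.4232 = 109.56.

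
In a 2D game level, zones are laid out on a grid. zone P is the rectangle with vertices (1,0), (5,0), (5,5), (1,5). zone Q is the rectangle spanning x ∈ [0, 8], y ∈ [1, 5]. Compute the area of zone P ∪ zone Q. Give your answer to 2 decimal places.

By inclusion–exclusion:
Individual areas: |zone P| = 20, |zone Q| = 32.
|zone P∩zone Q|: x∈[1,5], y∈[1,5] → 4·4 = 16.
|zone P ∪ zone Q| = 52 − 16 = 36.00.

36.00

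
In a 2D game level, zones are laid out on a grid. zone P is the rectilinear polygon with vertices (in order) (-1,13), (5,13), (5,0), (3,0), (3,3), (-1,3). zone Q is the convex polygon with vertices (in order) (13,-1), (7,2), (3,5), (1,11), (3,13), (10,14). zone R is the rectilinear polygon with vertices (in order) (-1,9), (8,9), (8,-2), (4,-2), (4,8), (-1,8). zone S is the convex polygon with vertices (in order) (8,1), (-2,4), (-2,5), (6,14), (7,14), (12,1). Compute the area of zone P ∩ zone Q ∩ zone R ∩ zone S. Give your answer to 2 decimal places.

The intersection is the polygon with vertices (4,4.25), (4,8), (2,8), (1.667,9), (5,9), (5,3.5).
By the shoelace formula its area is 7.29.

7.29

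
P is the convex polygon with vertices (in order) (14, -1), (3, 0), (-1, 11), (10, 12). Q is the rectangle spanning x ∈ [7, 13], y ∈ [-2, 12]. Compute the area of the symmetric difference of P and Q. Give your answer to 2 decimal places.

|P| = 132, |Q| = 84, |P∩Q| = 60.7841.
|P △ Q| = |P| + |Q| − 2·|P∩Q| = 132 + 84 − 121.5682 = 94.43.

94.43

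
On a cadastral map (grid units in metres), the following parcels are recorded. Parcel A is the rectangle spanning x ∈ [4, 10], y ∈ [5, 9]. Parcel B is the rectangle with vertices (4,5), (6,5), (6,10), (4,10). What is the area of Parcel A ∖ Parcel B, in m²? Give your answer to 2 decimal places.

16.00

|Parcel A∩Parcel B|: x∈[4,6], y∈[5,9] → 2·4 = 8.
|Parcel A| = 24.
|Parcel A ∖ Parcel B| = |Parcel A| − |Parcel A∩Parcel B| = 24 − 8 = 16.00.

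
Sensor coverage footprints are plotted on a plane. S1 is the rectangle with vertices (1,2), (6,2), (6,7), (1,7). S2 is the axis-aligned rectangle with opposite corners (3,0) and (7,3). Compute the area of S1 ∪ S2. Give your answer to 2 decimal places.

34.00

By inclusion–exclusion:
Individual areas: |S1| = 25, |S2| = 12.
|S1∩S2|: x∈[3,6], y∈[2,3] → 3·1 = 3.
|S1 ∪ S2| = 37 − 3 = 34.00.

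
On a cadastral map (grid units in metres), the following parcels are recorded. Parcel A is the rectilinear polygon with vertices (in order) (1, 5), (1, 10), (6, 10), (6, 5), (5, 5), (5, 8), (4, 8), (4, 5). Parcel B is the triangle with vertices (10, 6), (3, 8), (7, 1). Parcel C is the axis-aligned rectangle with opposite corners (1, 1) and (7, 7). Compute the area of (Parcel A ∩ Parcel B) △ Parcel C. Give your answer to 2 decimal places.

34.70

|Parcel A ∩ Parcel B| = 3.0179.
|(Parcel A ∩ Parcel B) ∩ Parcel C| = 2.1607.
|(Parcel A ∩ Parcel B) △ Parcel C| = 3.0179 + 36 − 4.3214 = 34.70.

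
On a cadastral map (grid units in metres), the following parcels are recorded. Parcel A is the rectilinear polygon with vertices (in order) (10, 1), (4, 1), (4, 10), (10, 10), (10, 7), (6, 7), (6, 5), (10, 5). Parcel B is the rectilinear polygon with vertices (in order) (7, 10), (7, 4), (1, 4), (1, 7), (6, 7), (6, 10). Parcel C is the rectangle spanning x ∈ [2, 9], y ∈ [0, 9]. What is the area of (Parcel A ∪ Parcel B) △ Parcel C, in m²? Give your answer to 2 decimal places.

|Parcel A ∪ Parcel B| = 57.
|(Parcel A ∪ Parcel B) ∩ Parcel C| = 42.
|(Parcel A ∪ Parcel B) △ Parcel C| = 57 + 63 − 84 = 36.00.

36.00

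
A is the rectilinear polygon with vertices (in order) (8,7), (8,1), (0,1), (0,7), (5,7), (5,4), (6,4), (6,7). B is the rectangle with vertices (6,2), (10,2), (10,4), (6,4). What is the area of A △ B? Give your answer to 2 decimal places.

|A| = 45, |B| = 8, |A∩B| = 4.
|A △ B| = |A| + |B| − 2·|A∩B| = 45 + 8 − 8 = 45.00.

45.00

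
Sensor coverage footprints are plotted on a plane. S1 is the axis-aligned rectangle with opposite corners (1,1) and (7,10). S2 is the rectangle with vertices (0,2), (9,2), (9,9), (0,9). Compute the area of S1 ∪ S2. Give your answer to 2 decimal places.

By inclusion–exclusion:
Individual areas: |S1| = 54, |S2| = 63.
|S1∩S2|: x∈[1,7], y∈[2,9] → 6·7 = 42.
|S1 ∪ S2| = 117 − 42 = 75.00.

75.00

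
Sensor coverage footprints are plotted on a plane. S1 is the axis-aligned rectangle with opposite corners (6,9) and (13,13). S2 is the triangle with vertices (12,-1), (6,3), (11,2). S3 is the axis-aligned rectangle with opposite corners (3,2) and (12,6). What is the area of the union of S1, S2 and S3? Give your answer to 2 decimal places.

By inclusion–exclusion:
Individual areas: |S1| = 28, |S2| = 7, |S3| = 36.
|S1∩S2| = 0.
|S1∩S3| = 0 (no overlap).
|S2∩S3| = 1.75.
|S1∩S2∩S3| = 0.
|S1 ∪ S2 ∪ S3| = 71 − 1.75 + 0 = 69.25.

69.25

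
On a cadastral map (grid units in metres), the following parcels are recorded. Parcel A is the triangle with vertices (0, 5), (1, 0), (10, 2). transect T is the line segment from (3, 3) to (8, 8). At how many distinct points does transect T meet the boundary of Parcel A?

The segment meets the boundary at (3.846,3.846).

1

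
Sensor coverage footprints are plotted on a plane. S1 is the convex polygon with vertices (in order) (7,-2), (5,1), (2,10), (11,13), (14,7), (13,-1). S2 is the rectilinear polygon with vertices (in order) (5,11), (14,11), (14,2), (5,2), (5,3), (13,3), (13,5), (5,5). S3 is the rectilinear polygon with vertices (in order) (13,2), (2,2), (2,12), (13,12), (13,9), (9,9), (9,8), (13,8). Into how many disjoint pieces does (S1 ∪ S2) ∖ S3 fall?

2

(S1 ∪ S2) ∖ S3 splits into 2 disjoint pieces (area 39.7292, area 1.75).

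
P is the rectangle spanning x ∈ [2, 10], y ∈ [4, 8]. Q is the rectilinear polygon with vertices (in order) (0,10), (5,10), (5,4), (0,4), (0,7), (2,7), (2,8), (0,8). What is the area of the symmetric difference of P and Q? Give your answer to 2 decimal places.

|P| = 32, |Q| = 28, |P∩Q| = 12.
|P △ Q| = |P| + |Q| − 2·|P∩Q| = 32 + 28 − 24 = 36.00.

36.00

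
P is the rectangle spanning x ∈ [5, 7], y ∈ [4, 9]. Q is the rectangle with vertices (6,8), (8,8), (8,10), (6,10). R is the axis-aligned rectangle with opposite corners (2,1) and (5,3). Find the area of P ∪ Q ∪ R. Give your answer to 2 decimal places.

19.00

By inclusion–exclusion:
Individual areas: |P| = 10, |Q| = 4, |R| = 6.
|P∩Q|: x∈[6,7], y∈[8,9] → 1·1 = 1.
|P∩R| = 0 (no overlap).
|Q∩R| = 0 (no overlap).
|P∩Q∩R| = 0.
|P ∪ Q ∪ R| = 20 − 1 + 0 = 19.00.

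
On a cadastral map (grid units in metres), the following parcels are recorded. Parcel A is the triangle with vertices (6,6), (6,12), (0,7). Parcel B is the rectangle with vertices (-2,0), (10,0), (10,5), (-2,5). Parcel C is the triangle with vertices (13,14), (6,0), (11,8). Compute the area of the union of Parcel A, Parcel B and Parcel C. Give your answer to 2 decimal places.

By inclusion–exclusion:
Individual areas: |Parcel A| = 18, |Parcel B| = 60, |Parcel C| = 7.
|Parcel A∩Parcel B| = 0.
|Parcel A∩Parcel C| = 0.
|Parcel B∩Parcel C| = 1.5625.
|Parcel A∩Parcel B∩Parcel C| = 0.
|Parcel A ∪ Parcel B ∪ Parcel C| = 85 − 1.5625 + 0 = 83.44.

83.44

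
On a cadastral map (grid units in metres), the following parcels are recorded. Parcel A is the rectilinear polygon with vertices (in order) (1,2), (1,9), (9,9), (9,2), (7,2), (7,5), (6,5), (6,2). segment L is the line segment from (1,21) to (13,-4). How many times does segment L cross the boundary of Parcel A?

The segment meets the boundary at (9,4.333), (6.76,9).

2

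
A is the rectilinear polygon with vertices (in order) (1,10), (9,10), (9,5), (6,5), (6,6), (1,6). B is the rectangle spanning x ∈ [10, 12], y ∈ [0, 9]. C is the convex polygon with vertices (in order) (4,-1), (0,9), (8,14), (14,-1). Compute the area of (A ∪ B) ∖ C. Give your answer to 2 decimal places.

5.16

|A ∪ B| = 53.
|(A ∪ B) ∩ C| = 47.8375.
|(A ∪ B) ∖ C| = 53 − 47.8375 = 5.16.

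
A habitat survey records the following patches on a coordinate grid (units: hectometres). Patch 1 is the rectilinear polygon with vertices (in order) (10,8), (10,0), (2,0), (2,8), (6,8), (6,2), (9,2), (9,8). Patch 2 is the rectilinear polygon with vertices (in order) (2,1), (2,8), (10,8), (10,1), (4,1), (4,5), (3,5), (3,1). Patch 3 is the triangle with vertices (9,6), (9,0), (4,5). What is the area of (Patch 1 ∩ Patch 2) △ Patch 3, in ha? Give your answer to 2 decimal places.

41.20

|Patch 1 ∩ Patch 2| = 34.
|(Patch 1 ∩ Patch 2) ∩ Patch 3| = 3.9.
|(Patch 1 ∩ Patch 2) △ Patch 3| = 34 + 15 − 7.8 = 41.20.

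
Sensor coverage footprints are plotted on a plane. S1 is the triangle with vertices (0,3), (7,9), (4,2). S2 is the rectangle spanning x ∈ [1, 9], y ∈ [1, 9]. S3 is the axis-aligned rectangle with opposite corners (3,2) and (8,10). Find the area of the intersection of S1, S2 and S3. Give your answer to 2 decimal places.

10.52

The intersection is the polygon with vertices (4,2), (3,2.25), (3,5.571), (7,9).
By the shoelace formula its area is 10.52.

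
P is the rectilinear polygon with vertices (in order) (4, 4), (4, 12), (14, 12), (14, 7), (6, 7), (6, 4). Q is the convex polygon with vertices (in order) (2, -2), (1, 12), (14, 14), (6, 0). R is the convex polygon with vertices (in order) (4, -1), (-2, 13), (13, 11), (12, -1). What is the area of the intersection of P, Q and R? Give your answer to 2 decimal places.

39.79

The intersection is the polygon with vertices (5.5,12), (12.336,11.088), (10,7), (6,7), (6,4), (4,4), (4,12).
By the shoelace formula its area is 39.79.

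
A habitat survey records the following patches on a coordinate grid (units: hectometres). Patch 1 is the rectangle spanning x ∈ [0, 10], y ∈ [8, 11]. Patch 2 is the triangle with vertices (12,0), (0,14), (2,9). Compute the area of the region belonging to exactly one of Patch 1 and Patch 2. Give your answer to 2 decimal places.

34.37

|Patch 1| = 30, |Patch 2| = 16, |Patch 1∩Patch 2| = 5.8159.
|Patch 1 △ Patch 2| = |Patch 1| + |Patch 2| − 2·|Patch 1∩Patch 2| = 30 + 16 − 11.6317 = 34.37.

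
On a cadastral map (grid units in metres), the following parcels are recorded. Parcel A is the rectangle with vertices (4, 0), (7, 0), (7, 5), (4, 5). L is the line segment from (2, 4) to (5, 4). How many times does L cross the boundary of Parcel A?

The segment meets the boundary at (4,4).

1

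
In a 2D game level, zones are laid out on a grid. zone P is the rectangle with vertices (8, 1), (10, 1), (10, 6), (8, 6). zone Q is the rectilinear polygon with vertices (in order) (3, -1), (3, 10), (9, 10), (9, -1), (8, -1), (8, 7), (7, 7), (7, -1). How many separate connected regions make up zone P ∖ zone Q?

1

zone P ∖ zone Q is a single connected region.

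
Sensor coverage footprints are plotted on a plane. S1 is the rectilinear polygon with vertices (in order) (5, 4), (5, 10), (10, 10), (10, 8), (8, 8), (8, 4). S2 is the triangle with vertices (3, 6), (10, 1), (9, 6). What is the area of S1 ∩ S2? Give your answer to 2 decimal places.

The intersection is the polygon with vertices (5,6), (8,6), (8,4), (5.8,4), (5,4.571).
By the shoelace formula its area is 5.77.

5.77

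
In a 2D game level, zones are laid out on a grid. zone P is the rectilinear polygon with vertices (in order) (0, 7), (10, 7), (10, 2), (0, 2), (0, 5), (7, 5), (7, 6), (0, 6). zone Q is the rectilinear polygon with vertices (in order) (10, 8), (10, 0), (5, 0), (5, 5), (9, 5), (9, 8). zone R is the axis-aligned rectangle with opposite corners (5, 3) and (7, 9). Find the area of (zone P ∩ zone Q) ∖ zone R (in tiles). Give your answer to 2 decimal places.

13.00

|zone P ∩ zone Q| = 17.
|(zone P ∩ zone Q) ∩ zone R| = 4.
|(zone P ∩ zone Q) ∖ zone R| = 17 − 4 = 13.00.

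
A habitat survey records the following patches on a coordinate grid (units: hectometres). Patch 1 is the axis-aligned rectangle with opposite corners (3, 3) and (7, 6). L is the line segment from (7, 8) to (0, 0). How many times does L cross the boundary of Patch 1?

The segment meets the boundary at (5.25,6), (3,3.429).

2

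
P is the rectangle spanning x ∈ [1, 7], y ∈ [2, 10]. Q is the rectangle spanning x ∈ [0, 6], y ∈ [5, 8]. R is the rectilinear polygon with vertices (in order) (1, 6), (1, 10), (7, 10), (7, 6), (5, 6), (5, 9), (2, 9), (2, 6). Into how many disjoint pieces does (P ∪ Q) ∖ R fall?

(P ∪ Q) ∖ R is a single connected region.

1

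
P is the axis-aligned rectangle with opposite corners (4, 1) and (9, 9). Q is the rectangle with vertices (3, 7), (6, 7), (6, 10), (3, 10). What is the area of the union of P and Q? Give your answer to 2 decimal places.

45.00

By inclusion–exclusion:
Individual areas: |P| = 40, |Q| = 9.
|P∩Q|: x∈[4,6], y∈[7,9] → 2·2 = 4.
|P ∪ Q| = 49 − 4 = 45.00.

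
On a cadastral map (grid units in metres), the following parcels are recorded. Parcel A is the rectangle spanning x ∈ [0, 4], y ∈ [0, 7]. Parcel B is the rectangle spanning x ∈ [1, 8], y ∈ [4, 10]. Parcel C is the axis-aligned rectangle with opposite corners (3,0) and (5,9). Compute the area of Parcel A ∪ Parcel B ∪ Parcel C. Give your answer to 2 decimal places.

65.00

By inclusion–exclusion:
Individual areas: |Parcel A| = 28, |Parcel B| = 42, |Parcel C| = 18.
|Parcel A∩Parcel B|: x∈[1,4], y∈[4,7] → 3·3 = 9.
|Parcel A∩Parcel C|: x∈[3,4], y∈[0,7] → 1·7 = 7.
|Parcel B∩Parcel C|: x∈[3,5], y∈[4,9] → 2·5 = 10.
|Parcel A∩Parcel B∩Parcel C| = 3.
|Parcel A ∪ Parcel B ∪ Parcel C| = 88 − 26 + 3 = 65.00.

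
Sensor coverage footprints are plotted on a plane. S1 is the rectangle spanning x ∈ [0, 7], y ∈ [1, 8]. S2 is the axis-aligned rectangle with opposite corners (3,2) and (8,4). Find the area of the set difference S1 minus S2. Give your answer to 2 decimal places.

41.00

|S1∩S2|: x∈[3,7], y∈[2,4] → 4·2 = 8.
|S1| = 49.
|S1 ∖ S2| = |S1| − |S1∩S2| = 49 − 8 = 41.00.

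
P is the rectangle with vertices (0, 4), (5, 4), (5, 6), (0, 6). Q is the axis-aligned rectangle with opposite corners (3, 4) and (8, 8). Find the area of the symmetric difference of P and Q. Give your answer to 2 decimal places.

|P∩Q|: x∈[3,5], y∈[4,6] → 2·2 = 4.
|P △ Q| = |P| + |Q| − 2·|P∩Q| = 10 + 20 − 8 = 22.00.

22.00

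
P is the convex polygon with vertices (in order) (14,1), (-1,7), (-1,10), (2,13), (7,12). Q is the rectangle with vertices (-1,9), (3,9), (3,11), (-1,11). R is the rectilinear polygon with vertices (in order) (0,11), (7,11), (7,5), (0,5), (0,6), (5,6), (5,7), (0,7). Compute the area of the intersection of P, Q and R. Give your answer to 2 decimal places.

6.00

The intersection is the polygon with vertices (3,11), (3,9), (0,9), (0,11).
By the shoelace formula its area is 6.00.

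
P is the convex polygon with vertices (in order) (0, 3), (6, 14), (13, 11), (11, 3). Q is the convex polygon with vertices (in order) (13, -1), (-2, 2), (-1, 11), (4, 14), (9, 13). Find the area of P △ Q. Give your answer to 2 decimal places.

|P| = 91.5, |Q| = 153, |P∩Q| = 77.2688.
|P △ Q| = |P| + |Q| − 2·|P∩Q| = 91.5 + 153 − 154.5376 = 89.96.

89.96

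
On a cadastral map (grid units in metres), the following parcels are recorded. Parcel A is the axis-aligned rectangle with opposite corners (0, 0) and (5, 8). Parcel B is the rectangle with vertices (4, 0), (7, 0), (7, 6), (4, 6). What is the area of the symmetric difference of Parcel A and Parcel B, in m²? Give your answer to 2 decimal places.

|Parcel A∩Parcel B|: x∈[4,5], y∈[0,6] → 1·6 = 6.
|Parcel A △ Parcel B| = |Parcel A| + |Parcel B| − 2·|Parcel A∩Parcel B| = 40 + 18 − 12 = 46.00.

46.00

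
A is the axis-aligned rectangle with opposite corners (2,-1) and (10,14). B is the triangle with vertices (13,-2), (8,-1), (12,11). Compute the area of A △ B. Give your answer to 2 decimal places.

|A| = 120, |B| = 32, |A∩B| = 6.
|A △ B| = |A| + |B| − 2·|A∩B| = 120 + 32 − 12 = 140.00.

140.00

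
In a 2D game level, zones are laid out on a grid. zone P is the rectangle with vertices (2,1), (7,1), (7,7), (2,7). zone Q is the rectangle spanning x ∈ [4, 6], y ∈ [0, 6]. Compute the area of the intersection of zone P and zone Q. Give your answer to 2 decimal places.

10.00

|zone P∩zone Q|: x∈[4,6], y∈[1,6] → 2·5 = 10.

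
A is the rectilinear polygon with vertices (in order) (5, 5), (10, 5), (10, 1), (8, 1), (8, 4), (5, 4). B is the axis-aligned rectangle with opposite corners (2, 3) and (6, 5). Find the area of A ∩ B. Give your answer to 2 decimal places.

The intersection is the polygon with vertices (6,5), (6,4), (5,4), (5,5).
By the shoelace formula its area is 1.00.

1.00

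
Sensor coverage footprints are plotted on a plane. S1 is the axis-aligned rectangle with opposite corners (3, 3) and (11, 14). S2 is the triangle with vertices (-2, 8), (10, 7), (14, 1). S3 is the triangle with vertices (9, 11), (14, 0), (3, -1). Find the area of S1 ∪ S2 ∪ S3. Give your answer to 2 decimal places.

By inclusion–exclusion:
Individual areas: |S1| = 88, |S2| = 34, |S3| = 63.
|S1∩S2| = 24.2515.
|S1∩S3| = 27.6.
|S2∩S3| = 20.9807.
|S1∩S2∩S3| = 16.0899.
|S1 ∪ S2 ∪ S3| = 185 − 72.8322 + 16.0899 = 128.26.

128.26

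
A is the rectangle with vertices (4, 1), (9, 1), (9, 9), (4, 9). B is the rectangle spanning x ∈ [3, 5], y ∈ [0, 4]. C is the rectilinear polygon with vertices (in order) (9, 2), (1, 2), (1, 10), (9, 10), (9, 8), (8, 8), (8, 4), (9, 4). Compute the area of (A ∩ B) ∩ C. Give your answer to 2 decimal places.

2.00

The region (A ∩ B) ∩ C is the polygon with vertices (4,4), (5,4), (5,2), (4,2).
By the shoelace formula its area is 2.00.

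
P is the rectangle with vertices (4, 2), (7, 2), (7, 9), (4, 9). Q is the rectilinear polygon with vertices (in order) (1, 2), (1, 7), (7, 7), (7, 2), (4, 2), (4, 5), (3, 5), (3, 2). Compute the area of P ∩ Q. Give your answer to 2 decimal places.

The intersection is the polygon with vertices (7,2), (4,2), (4,5), (4,7), (7,7).
By the shoelace formula its area is 15.00.

15.00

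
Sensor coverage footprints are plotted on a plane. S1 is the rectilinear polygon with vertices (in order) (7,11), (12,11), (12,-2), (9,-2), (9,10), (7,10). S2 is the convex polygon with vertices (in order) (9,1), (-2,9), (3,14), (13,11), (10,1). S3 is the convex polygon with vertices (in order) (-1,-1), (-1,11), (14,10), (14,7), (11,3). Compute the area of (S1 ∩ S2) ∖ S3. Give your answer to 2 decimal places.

|S1 ∩ S2| = 25.3333.
|(S1 ∩ S2) ∩ S3| = 19.8704.
|(S1 ∩ S2) ∖ S3| = 25.3333 − 19.8704 = 5.46.

5.46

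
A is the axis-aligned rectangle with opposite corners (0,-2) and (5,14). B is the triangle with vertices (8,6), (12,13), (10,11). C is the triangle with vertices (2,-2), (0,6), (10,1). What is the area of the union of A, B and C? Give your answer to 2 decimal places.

93.94

By inclusion–exclusion:
Individual areas: |A| = 80, |B| = 3, |C| = 35.
|A∩B| = 0.
|A∩C| = 24.0625.
|B∩C| = 0.
|A∩B∩C| = 0.
|A ∪ B ∪ C| = 118 − 24.0625 + 0 = 93.94.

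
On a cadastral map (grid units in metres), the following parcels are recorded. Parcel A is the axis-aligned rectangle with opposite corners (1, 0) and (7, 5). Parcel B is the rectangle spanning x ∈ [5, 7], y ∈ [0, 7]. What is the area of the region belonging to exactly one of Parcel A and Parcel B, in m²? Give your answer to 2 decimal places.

24.00

|Parcel A∩Parcel B|: x∈[5,7], y∈[0,5] → 2·5 = 10.
|Parcel A △ Parcel B| = |Parcel A| + |Parcel B| − 2·|Parcel A∩Parcel B| = 30 + 14 − 20 = 24.00.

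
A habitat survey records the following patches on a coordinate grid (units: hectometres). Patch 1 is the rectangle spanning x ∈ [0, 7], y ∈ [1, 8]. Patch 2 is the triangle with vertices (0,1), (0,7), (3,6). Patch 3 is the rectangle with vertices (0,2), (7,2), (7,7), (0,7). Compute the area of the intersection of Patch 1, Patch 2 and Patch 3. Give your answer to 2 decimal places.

The intersection is the polygon with vertices (3,6), (0.6,2), (0,2), (0,7).
By the shoelace formula its area is 8.70.

8.70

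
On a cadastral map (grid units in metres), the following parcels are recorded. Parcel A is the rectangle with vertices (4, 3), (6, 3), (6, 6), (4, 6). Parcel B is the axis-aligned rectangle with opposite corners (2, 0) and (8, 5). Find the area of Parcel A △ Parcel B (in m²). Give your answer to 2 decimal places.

28.00

|Parcel A∩Parcel B|: x∈[4,6], y∈[3,5] → 2·2 = 4.
|Parcel A △ Parcel B| = |Parcel A| + |Parcel B| − 2·|Parcel A∩Parcel B| = 6 + 30 − 8 = 28.00.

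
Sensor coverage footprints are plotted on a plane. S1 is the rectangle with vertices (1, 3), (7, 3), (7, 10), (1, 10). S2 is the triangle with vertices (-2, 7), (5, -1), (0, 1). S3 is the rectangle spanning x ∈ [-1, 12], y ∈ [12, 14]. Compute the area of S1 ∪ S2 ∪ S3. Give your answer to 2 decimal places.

By inclusion–exclusion:
Individual areas: |S1| = 42, |S2| = 13, |S3| = 26.
|S1∩S2| = 0.1429.
|S1∩S3| = 0 (no overlap).
|S2∩S3| = 0.
|S1∩S2∩S3| = 0.
|S1 ∪ S2 ∪ S3| = 81 − 0.1429 + 0 = 80.86.

80.86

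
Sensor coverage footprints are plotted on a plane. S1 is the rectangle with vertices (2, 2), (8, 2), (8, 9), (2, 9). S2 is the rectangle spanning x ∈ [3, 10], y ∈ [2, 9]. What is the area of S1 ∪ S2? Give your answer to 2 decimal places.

56.00

By inclusion–exclusion:
Individual areas: |S1| = 42, |S2| = 49.
|S1∩S2|: x∈[3,8], y∈[2,9] → 5·7 = 35.
|S1 ∪ S2| = 91 − 35 = 56.00.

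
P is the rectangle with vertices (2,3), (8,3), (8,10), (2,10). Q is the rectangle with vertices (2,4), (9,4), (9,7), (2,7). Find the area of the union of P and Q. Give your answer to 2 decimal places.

45.00

By inclusion–exclusion:
Individual areas: |P| = 42, |Q| = 21.
|P∩Q|: x∈[2,8], y∈[4,7] → 6·3 = 18.
|P ∪ Q| = 63 − 18 = 45.00.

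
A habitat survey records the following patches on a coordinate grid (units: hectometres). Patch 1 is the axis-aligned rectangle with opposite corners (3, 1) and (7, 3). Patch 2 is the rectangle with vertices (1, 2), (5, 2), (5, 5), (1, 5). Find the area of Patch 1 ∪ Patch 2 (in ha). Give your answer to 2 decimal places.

18.00

By inclusion–exclusion:
Individual areas: |Patch 1| = 8, |Patch 2| = 12.
|Patch 1∩Patch 2|: x∈[3,5], y∈[2,3] → 2·1 = 2.
|Patch 1 ∪ Patch 2| = 20 − 2 = 18.00.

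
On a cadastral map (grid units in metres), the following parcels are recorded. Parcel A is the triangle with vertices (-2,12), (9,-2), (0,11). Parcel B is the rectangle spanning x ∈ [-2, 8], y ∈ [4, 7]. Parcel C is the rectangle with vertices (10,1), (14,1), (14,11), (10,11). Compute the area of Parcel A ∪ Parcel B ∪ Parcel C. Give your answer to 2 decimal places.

76.40

By inclusion–exclusion:
Individual areas: |Parcel A| = 8.5, |Parcel B| = 30, |Parcel C| = 40.
|Parcel A∩Parcel B| = 2.1016.
|Parcel A∩Parcel C| = 0.
|Parcel B∩Parcel C| = 0 (no overlap).
|Parcel A∩Parcel B∩Parcel C| = 0.
|Parcel A ∪ Parcel B ∪ Parcel C| = 78.5 − 2.1016 + 0 = 76.40.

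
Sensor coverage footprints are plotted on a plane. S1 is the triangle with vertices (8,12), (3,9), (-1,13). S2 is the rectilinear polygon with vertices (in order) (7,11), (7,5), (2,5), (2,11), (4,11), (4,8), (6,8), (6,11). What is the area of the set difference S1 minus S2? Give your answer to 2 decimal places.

|S1| = 16, |S1∩S2| = 3.2333.
|S1 ∖ S2| = |S1| − |S1∩S2| = 16 − 3.2333 = 12.77.

12.77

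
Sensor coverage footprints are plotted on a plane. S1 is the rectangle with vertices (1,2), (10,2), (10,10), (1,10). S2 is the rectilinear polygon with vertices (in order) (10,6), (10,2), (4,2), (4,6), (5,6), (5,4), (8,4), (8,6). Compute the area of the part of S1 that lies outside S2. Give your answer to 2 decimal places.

54.00

|S1| = 72, |S1∩S2| = 18.
|S1 ∖ S2| = |S1| − |S1∩S2| = 72 − 18 = 54.00.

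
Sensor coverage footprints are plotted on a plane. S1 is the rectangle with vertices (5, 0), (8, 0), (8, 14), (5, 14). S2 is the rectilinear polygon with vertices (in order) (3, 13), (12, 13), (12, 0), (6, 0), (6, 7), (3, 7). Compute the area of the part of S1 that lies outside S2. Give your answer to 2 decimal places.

|S1| = 42, |S1∩S2| = 32.
|S1 ∖ S2| = |S1| − |S1∩S2| = 42 − 32 = 10.00.

10.00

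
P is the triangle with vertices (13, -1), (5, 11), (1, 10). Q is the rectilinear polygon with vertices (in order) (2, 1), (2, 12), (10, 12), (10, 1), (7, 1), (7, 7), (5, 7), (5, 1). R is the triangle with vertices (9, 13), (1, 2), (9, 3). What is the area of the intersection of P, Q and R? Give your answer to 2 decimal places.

8.95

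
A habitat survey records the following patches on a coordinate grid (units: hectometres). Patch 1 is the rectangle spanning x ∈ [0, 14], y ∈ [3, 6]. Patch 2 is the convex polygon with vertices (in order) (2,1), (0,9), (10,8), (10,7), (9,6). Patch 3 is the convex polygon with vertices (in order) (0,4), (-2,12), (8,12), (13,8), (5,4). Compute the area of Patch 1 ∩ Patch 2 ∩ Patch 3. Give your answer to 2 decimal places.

12.00

The intersection is the polygon with vertices (0.75,6), (9,6), (5,4), (1.25,4).
By the shoelace formula its area is 12.00.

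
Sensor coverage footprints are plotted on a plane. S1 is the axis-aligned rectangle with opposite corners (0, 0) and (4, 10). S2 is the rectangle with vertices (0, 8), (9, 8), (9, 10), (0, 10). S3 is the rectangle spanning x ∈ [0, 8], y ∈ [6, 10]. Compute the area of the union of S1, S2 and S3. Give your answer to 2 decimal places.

58.00

By inclusion–exclusion:
Individual areas: |S1| = 40, |S2| = 18, |S3| = 32.
|S1∩S2|: x∈[0,4], y∈[8,10] → 4·2 = 8.
|S1∩S3|: x∈[0,4], y∈[6,10] → 4·4 = 16.
|S2∩S3|: x∈[0,8], y∈[8,10] → 8·2 = 16.
|S1∩S2∩S3| = 8.
|S1 ∪ S2 ∪ S3| = 90 − 40 + 8 = 58.00.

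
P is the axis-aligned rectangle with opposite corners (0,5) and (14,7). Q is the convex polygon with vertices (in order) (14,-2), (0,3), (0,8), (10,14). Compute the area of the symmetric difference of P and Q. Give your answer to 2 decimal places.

|P| = 28, |Q| = 127, |P∩Q| = 24.
|P △ Q| = |P| + |Q| − 2·|P∩Q| = 28 + 127 − 48 = 107.00.

107.00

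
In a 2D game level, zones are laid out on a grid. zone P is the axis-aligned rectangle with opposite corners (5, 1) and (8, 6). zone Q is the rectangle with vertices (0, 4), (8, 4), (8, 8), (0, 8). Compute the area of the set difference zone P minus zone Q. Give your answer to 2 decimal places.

9.00

|zone P∩zone Q|: x∈[5,8], y∈[4,6] → 3·2 = 6.
|zone P| = 15.
|zone P ∖ zone Q| = |zone P| − |zone P∩zone Q| = 15 − 6 = 9.00.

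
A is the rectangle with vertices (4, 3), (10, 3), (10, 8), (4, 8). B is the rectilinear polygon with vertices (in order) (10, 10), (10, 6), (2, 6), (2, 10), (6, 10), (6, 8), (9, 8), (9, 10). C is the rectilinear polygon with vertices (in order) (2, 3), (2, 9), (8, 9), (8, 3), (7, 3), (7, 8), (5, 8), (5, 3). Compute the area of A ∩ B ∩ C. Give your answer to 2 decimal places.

4.00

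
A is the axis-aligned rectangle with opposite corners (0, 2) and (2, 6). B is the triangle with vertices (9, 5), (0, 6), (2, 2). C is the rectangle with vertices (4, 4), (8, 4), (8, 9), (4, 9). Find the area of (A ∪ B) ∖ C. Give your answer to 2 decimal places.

|A ∪ B| = 21.2222.
|(A ∪ B) ∩ C| = 4.9524.
|(A ∪ B) ∖ C| = 21.2222 − 4.9524 = 16.27.

16.27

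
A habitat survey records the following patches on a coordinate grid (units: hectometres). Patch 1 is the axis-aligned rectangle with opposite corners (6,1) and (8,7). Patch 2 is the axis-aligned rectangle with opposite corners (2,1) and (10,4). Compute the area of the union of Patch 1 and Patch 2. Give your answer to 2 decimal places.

30.00

By inclusion–exclusion:
Individual areas: |Patch 1| = 12, |Patch 2| = 24.
|Patch 1∩Patch 2|: x∈[6,8], y∈[1,4] → 2·3 = 6.
|Patch 1 ∪ Patch 2| = 36 − 6 = 30.00.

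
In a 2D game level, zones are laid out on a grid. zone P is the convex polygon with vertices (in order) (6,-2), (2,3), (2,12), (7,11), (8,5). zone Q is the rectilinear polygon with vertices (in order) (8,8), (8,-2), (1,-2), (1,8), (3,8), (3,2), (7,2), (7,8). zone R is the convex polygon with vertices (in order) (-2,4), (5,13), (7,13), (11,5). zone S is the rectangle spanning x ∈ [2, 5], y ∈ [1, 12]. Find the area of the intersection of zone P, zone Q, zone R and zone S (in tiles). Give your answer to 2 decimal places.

3.65

The intersection is the polygon with vertices (3,8), (3,4.385), (2,4.308), (2,8).
By the shoelace formula its area is 3.65.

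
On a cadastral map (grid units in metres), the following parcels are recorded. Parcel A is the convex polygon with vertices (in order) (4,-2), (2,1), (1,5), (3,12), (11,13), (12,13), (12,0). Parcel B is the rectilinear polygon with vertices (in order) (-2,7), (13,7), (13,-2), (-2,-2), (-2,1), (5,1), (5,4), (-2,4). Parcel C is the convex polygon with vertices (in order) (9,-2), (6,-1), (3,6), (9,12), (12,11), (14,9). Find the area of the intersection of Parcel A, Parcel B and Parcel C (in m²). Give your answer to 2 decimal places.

52.34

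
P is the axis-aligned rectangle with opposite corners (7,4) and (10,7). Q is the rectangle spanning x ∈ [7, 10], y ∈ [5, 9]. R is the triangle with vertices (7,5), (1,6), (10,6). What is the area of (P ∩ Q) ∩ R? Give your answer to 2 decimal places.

The region (P ∩ Q) ∩ R is the polygon with vertices (7,6), (10,6), (7,5).
By the shoelace formula its area is 1.50.

1.50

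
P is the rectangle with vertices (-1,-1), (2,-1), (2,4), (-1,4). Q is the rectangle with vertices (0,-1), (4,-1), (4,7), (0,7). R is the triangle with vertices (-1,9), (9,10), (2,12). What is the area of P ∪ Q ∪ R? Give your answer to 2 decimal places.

50.50

By inclusion–exclusion:
Individual areas: |P| = 15, |Q| = 32, |R| = 13.5.
|P∩Q|: x∈[0,2], y∈[-1,4] → 2·5 = 10.
|P∩R| = 0.
|Q∩R| = 0.
|P∩Q∩R| = 0.
|P ∪ Q ∪ R| = 60.5 − 10 + 0 = 50.50.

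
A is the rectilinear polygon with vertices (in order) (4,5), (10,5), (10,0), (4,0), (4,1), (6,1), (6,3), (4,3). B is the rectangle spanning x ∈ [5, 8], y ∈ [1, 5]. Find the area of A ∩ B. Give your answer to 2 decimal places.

10.00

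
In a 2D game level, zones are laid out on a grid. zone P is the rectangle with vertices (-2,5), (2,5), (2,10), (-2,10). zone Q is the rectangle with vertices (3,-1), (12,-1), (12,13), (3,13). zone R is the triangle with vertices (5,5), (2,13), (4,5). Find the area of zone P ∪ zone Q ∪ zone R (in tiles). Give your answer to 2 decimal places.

146.67

By inclusion–exclusion:
Individual areas: |zone P| = 20, |zone Q| = 126, |zone R| = 4.
|zone P∩zone Q| = 0 (no overlap).
|zone P∩zone R| = 0.
|zone Q∩zone R| = 3.3333.
|zone P∩zone Q∩zone R| = 0.
|zone P ∪ zone Q ∪ zone R| = 150 − 3.3333 + 0 = 146.67.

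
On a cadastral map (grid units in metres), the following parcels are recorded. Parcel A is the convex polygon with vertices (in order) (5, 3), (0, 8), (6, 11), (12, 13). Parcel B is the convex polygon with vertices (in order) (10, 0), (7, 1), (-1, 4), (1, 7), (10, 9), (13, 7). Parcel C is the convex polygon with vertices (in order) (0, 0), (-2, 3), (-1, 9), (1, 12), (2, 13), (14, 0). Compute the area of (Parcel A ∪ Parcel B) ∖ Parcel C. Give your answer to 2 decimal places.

|Parcel A ∪ Parcel B| = 100.8158.
|(Parcel A ∪ Parcel B) ∩ Parcel C| = 66.0287.
|(Parcel A ∪ Parcel B) ∖ Parcel C| = 100.8158 − 66.0287 = 34.79.

34.79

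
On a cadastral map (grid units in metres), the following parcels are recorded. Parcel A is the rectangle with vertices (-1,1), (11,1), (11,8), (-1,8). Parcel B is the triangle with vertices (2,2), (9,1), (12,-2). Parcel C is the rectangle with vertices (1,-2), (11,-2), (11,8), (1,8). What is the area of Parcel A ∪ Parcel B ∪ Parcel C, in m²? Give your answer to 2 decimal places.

114.30

By inclusion–exclusion:
Individual areas: |Parcel A| = 84, |Parcel B| = 9, |Parcel C| = 100.
|Parcel A∩Parcel B| = 2.25.
|Parcel A∩Parcel C|: x∈[1,11], y∈[1,8] → 10·7 = 70.
|Parcel B∩Parcel C| = 8.7.
|Parcel A∩Parcel B∩Parcel C| = 2.25.
|Parcel A ∪ Parcel B ∪ Parcel C| = 193 − 80.95 + 2.25 = 114.30.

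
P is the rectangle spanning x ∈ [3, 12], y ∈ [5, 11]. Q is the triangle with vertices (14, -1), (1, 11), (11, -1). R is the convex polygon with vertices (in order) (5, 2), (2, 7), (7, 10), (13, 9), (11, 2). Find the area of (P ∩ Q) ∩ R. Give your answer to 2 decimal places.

3.43

The region (P ∩ Q) ∩ R is the polygon with vertices (7.5,5), (6,5), (3.556,7.933), (4.02,8.212).
By the shoelace formula its area is 3.43.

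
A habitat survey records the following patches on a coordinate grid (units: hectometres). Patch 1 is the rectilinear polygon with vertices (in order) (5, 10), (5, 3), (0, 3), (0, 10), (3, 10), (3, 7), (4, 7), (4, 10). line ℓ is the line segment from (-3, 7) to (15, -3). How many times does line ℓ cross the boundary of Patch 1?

The segment meets the boundary at (4.2,3), (0,5.333).

2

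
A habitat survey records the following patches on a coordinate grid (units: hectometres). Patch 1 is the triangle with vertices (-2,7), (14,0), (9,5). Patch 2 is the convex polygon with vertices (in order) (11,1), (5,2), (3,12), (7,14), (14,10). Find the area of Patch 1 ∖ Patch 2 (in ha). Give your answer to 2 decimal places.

|Patch 1| = 22.5, |Patch 1∩Patch 2| = 15.2206.
|Patch 1 ∖ Patch 2| = |Patch 1| − |Patch 1∩Patch 2| = 22.5 − 15.2206 = 7.28.

7.28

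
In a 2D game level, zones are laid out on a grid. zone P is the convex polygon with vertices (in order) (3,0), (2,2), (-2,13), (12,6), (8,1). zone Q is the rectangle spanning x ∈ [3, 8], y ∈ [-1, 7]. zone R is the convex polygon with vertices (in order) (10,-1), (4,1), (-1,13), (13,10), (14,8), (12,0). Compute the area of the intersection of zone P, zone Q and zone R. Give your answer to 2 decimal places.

29.80

The intersection is the polygon with vertices (3,7), (8,7), (8,1), (5.5,0.5), (4,1), (3,3.4).
By the shoelace formula its area is 29.80.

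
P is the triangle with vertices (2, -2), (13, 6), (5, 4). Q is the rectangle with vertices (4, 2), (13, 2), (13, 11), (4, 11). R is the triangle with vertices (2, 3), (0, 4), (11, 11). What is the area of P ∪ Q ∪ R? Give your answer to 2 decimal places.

94.31

By inclusion–exclusion:
Individual areas: |P| = 21, |Q| = 81, |R| = 12.5.
|P∩Q| = 14.
|P∩R| = 0.
|Q∩R| = 6.1869.
|P∩Q∩R| = 0.
|P ∪ Q ∪ R| = 114.5 − 20.1869 + 0 = 94.31.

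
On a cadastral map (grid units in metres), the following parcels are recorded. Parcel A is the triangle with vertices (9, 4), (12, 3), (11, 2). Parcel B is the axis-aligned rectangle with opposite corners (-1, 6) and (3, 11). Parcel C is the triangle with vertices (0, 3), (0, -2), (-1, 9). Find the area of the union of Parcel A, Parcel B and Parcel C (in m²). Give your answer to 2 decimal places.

24.16

By inclusion–exclusion:
Individual areas: |Parcel A| = 2, |Parcel B| = 20, |Parcel C| = 2.5.
|Parcel A∩Parcel B| = 0.
|Parcel A∩Parcel C| = 0.
|Parcel B∩Parcel C| = 0.3409.
|Parcel A∩Parcel B∩Parcel C| = 0.
|Parcel A ∪ Parcel B ∪ Parcel C| = 24.5 − 0.3409 + 0 = 24.16.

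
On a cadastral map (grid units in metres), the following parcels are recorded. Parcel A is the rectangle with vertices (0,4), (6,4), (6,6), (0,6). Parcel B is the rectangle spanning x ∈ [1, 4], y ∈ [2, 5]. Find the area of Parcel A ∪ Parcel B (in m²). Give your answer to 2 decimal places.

18.00

By inclusion–exclusion:
Individual areas: |Parcel A| = 12, |Parcel B| = 9.
|Parcel A∩Parcel B|: x∈[1,4], y∈[4,5] → 3·1 = 3.
|Parcel A ∪ Parcel B| = 21 − 3 = 18.00.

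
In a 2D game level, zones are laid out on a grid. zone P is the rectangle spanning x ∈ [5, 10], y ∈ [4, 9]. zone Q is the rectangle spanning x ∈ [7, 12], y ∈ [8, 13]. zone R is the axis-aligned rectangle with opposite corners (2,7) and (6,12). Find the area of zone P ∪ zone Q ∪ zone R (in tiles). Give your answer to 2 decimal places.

By inclusion–exclusion:
Individual areas: |zone P| = 25, |zone Q| = 25, |zone R| = 20.
|zone P∩zone Q|: x∈[7,10], y∈[8,9] → 3·1 = 3.
|zone P∩zone R|: x∈[5,6], y∈[7,9] → 1·2 = 2.
|zone Q∩zone R| = 0 (no overlap).
|zone P∩zone Q∩zone R| = 0.
|zone P ∪ zone Q ∪ zone R| = 70 − 5 + 0 = 65.00.

65.00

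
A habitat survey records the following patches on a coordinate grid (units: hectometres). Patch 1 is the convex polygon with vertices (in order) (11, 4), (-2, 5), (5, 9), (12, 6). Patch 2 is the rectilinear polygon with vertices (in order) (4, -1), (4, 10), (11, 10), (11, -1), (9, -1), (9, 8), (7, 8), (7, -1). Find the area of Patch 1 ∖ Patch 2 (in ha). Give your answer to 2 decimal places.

|Patch 1| = 38, |Patch 1∩Patch 2| = 18.1722.
|Patch 1 ∖ Patch 2| = |Patch 1| − |Patch 1∩Patch 2| = 38 − 18.1722 = 19.83.

19.83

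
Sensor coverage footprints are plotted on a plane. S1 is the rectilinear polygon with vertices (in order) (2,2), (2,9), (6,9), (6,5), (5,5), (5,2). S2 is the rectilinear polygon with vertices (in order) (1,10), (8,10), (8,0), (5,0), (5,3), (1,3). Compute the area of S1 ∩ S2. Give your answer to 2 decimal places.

22.00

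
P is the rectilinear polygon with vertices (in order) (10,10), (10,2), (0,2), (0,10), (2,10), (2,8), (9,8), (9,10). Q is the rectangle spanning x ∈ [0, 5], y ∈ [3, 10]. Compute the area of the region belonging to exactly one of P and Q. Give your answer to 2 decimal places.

|P| = 66, |Q| = 35, |P∩Q| = 29.
|P △ Q| = |P| + |Q| − 2·|P∩Q| = 66 + 35 − 58 = 43.00.

43.00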